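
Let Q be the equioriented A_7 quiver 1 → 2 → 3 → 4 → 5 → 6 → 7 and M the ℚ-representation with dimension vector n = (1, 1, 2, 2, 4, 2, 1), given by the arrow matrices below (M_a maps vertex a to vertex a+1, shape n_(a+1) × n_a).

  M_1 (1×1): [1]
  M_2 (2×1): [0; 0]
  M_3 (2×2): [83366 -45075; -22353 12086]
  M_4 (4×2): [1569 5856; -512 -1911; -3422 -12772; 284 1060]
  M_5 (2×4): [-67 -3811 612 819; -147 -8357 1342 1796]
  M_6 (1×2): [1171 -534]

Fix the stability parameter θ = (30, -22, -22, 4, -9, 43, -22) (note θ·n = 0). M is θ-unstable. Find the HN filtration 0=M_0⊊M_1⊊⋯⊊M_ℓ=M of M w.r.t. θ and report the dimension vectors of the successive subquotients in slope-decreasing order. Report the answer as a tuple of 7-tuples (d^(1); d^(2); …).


Interval decomposition of M: I[1,2], I[3,6], I[3,7], I[5,5]^2.
HN type (ℓ=6): μ^(1)=43; μ^(2)=21/2; μ^(3)=4; μ^(4)=-5/2; μ^(5)=-9; μ^(6)=-22

((0, 0, 0, 0, 0, 1, 0); (0, 0, 0, 0, 0, 1, 1); (1, 1, 0, 0, 0, 0, 0); (0, 0, 0, 2, 2, 0, 0); (0, 0, 0, 0, 2, 0, 0); (0, 0, 2, 0, 0, 0, 0))


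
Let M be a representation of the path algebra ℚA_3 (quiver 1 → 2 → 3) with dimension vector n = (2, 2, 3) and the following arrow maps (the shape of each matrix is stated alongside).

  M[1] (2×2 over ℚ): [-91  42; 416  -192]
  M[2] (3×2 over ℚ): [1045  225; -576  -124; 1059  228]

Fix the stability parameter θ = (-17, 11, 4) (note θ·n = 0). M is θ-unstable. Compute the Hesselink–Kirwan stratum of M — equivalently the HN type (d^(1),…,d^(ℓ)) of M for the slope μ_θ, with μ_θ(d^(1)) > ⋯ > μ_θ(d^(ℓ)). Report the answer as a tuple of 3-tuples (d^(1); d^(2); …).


Via rank(M_{q-1}∘⋯∘M_p): M ≅ I[1,1], I[1,3], I[2,3], I[3,3].
μ_θ-semistable layers: μ^(1)=15/2; μ^(2)=4; μ^(3)=-17

((0, 2, 2); (0, 0, 1); (2, 0, 0))


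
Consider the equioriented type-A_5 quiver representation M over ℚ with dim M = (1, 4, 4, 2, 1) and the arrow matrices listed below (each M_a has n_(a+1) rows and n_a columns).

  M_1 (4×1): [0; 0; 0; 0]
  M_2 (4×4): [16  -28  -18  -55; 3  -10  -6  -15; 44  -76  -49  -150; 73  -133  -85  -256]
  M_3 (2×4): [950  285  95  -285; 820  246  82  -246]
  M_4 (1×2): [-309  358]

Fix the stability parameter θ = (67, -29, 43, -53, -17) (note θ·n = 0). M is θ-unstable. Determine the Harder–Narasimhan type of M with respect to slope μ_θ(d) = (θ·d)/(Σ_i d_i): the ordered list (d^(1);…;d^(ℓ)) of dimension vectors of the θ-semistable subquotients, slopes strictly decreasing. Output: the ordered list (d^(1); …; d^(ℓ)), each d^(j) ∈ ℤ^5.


Barcode: M ≅ I[1,1], I[2,3]^3, I[2,5], I[4,4]. HN layers by μ_θ (5 steps, strictly decreasing):
  μ^(1)=67; μ^(2)=43; μ^(3)=-9; μ^(4)=-29; μ^(5)=-53

((1, 0, 0, 0, 0); (0, 0, 3, 0, 0); (0, 0, 1, 1, 1); (0, 4, 0, 0, 0); (0, 0, 0, 1, 0))


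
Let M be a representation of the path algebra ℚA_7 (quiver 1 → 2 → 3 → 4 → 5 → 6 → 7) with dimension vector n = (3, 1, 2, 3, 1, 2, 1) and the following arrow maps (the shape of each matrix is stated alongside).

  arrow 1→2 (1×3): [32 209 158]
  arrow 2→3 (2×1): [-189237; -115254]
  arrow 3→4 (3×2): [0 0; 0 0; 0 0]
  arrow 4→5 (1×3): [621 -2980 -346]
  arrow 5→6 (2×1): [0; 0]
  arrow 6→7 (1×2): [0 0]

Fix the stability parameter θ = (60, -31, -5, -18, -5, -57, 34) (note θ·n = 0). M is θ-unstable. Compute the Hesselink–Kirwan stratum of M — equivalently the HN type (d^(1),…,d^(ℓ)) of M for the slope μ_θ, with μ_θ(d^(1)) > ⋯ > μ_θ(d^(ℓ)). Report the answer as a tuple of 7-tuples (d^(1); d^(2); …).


Barcode: M ≅ I[1,1]^2, I[1,3], I[3,3], I[4,4]^2, I[4,5], I[6,6]^2, I[7,7]. HN layers by μ_θ (6 steps, strictly decreasing):
  μ^(1)=60; μ^(2)=34; μ^(3)=8; μ^(4)=-5; μ^(5)=-18; μ^(6)=-57

((2, 0, 0, 0, 0, 0, 0); (0, 0, 0, 0, 0, 0, 1); (1, 1, 1, 0, 0, 0, 0); (0, 0, 1, 0, 1, 0, 0); (0, 0, 0, 3, 0, 0, 0); (0, 0, 0, 0, 0, 2, 0))


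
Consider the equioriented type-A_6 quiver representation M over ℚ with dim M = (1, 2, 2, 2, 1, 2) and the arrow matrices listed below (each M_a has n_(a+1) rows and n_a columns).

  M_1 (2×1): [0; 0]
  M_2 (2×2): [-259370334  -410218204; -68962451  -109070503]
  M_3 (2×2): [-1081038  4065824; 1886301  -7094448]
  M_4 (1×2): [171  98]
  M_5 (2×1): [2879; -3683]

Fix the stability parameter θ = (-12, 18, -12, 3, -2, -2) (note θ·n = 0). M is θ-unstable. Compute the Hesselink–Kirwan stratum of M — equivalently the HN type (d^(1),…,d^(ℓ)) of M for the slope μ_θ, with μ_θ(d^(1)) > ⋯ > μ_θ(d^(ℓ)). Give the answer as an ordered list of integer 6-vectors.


Interval decomposition of M: I[1,1], I[2,3], I[2,4], I[4,6], I[6,6].
HN type (ℓ=4): μ^(1)=3; μ^(2)=-1/3; μ^(3)=-2; μ^(4)=-12

((0, 2, 2, 1, 0, 0); (0, 0, 0, 1, 1, 1); (0, 0, 0, 0, 0, 1); (1, 0, 0, 0, 0, 0))


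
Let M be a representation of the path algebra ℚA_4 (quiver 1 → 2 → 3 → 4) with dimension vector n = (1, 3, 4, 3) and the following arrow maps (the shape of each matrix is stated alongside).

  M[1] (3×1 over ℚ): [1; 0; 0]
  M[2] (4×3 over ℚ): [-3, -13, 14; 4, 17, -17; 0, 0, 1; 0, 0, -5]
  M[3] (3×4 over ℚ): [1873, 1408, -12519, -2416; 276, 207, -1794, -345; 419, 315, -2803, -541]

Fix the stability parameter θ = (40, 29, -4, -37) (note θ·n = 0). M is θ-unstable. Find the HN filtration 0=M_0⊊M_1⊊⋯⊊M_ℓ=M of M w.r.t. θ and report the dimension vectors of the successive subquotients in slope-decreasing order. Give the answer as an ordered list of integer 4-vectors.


Interval decomposition of M: I[1,4], I[2,3], I[2,4], I[3,3], I[4,4].
HN type (ℓ=4): μ^(1)=25/2; μ^(2)=7; μ^(3)=-4; μ^(4)=-37

((0, 1, 1, 0); (1, 1, 1, 1); (0, 1, 2, 1); (0, 0, 0, 1))


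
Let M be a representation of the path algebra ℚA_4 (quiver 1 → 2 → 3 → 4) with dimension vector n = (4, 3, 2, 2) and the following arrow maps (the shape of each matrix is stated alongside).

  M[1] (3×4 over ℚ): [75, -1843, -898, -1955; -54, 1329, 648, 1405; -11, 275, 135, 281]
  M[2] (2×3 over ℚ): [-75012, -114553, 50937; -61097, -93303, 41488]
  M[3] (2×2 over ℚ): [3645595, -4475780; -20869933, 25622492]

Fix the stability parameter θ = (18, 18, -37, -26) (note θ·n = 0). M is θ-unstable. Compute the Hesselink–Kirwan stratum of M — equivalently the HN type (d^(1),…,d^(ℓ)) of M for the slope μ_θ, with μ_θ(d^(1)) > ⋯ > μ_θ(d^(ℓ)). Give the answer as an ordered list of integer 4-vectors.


Interval decomposition of M: I[1,1], I[1,2], I[1,3], I[1,4], I[4,4].
HN type (ℓ=4): μ^(1)=18; μ^(2)=-1/3; μ^(3)=-27/4; μ^(4)=-26

((2, 1, 0, 0); (1, 1, 1, 0); (1, 1, 1, 1); (0, 0, 0, 1))


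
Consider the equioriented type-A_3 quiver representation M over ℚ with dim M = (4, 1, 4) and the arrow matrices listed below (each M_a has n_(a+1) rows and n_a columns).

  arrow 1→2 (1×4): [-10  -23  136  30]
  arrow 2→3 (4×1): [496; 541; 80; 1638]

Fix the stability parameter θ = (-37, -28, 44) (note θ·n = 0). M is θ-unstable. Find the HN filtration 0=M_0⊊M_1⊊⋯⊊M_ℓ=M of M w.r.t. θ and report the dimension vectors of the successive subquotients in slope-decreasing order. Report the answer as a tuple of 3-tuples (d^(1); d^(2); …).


Via rank(M_{q-1}∘⋯∘M_p): M ≅ I[1,1]^3, I[1,3], I[3,3]^3.
μ_θ-semistable layers: μ^(1)=44; μ^(2)=-28; μ^(3)=-37

((0, 0, 4); (0, 1, 0); (4, 0, 0))


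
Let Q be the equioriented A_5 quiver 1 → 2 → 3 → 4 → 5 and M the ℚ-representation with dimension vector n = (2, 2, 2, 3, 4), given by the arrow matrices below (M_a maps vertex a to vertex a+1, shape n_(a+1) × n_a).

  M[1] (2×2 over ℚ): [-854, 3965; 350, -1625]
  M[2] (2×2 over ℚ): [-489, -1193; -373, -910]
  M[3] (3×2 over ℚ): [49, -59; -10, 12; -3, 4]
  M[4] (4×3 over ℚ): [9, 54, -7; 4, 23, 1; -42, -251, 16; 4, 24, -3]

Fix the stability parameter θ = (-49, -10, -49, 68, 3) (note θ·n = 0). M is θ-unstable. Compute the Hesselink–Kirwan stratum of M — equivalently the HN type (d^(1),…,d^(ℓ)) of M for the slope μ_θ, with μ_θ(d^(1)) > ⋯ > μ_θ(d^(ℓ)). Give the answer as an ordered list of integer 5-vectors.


Interval decomposition of M: I[1,1], I[1,5], I[2,5], I[4,5], I[5,5].
HN type (ℓ=4): μ^(1)=71/2; μ^(2)=3; μ^(3)=-59/2; μ^(4)=-49

((0, 0, 0, 3, 3); (0, 0, 0, 0, 1); (0, 2, 2, 0, 0); (2, 0, 0, 0, 0))


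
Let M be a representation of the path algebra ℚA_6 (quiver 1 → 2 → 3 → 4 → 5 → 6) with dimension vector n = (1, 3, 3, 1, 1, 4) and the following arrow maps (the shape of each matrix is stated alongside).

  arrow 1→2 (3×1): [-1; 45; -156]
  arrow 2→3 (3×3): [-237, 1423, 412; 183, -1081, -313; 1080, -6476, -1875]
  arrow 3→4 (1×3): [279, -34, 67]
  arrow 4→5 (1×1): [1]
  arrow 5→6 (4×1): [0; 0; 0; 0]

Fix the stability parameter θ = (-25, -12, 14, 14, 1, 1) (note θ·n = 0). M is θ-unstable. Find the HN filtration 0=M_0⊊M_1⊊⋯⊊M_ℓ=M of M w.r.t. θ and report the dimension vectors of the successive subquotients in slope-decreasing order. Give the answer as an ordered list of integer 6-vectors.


Barcode: M ≅ I[1,2], I[2,3], I[2,5], I[3,3], I[6,6]^4. HN layers by μ_θ (5 steps, strictly decreasing):
  μ^(1)=14; μ^(2)=29/3; μ^(3)=1; μ^(4)=-12; μ^(5)=-25

((0, 0, 2, 0, 0, 0); (0, 0, 1, 1, 1, 0); (0, 0, 0, 0, 0, 4); (0, 3, 0, 0, 0, 0); (1, 0, 0, 0, 0, 0))


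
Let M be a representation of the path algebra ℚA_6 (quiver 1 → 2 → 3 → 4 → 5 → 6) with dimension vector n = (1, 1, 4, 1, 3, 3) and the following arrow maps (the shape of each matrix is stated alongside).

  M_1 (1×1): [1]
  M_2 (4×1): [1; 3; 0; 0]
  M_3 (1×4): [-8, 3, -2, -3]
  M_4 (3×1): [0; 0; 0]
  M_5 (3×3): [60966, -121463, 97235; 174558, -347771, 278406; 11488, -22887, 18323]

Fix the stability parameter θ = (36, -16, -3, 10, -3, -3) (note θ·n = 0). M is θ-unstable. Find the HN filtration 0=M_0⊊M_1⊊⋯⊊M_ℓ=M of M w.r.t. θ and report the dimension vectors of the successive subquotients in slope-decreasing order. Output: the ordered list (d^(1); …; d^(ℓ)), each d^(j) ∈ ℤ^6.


Interval decomposition of M: I[1,4], I[3,3]^3, I[5,6]^3.
HN type (ℓ=3): μ^(1)=10; μ^(2)=17/3; μ^(3)=-3

((0, 0, 0, 1, 0, 0); (1, 1, 1, 0, 0, 0); (0, 0, 3, 0, 3, 3))


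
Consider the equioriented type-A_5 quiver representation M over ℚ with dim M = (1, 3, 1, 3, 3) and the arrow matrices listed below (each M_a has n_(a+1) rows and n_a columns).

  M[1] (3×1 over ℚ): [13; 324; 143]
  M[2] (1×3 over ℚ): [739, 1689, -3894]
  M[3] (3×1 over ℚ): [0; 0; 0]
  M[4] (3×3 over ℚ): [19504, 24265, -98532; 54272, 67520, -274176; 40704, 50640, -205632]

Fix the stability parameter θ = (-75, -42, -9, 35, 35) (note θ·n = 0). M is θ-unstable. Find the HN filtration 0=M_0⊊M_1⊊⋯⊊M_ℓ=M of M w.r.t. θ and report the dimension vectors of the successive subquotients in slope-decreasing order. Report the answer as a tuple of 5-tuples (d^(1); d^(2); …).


Barcode: M ≅ I[1,3], I[2,2]^2, I[4,4]^2, I[4,5], I[5,5]^2. HN layers by μ_θ (4 steps, strictly decreasing):
  μ^(1)=35; μ^(2)=-9; μ^(3)=-42; μ^(4)=-75

((0, 0, 0, 3, 3); (0, 0, 1, 0, 0); (0, 3, 0, 0, 0); (1, 0, 0, 0, 0))


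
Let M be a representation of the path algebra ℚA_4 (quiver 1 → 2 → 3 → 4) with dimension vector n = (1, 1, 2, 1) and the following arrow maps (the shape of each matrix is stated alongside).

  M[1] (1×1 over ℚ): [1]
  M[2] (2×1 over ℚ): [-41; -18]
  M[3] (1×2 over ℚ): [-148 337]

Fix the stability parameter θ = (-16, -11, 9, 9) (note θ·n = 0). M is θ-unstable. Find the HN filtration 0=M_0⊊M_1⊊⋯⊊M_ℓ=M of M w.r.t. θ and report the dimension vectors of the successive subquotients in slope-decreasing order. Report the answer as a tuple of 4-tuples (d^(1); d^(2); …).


Via rank(M_{q-1}∘⋯∘M_p): M ≅ I[1,4], I[3,3].
μ_θ-semistable layers: μ^(1)=9; μ^(2)=-11; μ^(3)=-16

((0, 0, 2, 1); (0, 1, 0, 0); (1, 0, 0, 0))


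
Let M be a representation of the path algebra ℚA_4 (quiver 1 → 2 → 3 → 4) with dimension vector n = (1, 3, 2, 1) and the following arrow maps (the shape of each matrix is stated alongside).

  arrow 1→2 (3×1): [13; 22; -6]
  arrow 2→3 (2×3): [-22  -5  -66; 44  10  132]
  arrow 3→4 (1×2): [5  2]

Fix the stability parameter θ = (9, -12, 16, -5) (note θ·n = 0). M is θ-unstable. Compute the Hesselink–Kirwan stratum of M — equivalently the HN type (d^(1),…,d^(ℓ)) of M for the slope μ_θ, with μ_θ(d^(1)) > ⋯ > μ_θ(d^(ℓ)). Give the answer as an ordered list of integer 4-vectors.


Barcode: M ≅ I[1,2], I[2,2], I[2,4], I[3,3]. HN layers by μ_θ (4 steps, strictly decreasing):
  μ^(1)=16; μ^(2)=11/2; μ^(3)=-3/2; μ^(4)=-12

((0, 0, 1, 0); (0, 0, 1, 1); (1, 1, 0, 0); (0, 2, 0, 0))


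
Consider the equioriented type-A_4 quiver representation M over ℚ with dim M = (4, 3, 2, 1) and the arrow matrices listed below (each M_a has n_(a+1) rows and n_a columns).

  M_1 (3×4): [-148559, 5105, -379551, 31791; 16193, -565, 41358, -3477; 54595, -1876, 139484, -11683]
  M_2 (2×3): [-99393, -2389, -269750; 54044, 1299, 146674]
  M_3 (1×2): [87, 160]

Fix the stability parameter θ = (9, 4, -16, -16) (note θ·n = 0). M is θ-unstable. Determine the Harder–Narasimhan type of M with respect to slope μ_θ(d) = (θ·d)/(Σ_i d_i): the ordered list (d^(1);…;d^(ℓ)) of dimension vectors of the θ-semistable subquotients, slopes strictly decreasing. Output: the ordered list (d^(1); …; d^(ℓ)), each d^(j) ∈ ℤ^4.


Interval decomposition of M: I[1,1], I[1,2], I[1,3], I[1,4].
HN type (ℓ=4): μ^(1)=9; μ^(2)=13/2; μ^(3)=-1; μ^(4)=-19/4

((1, 0, 0, 0); (1, 1, 0, 0); (1, 1, 1, 0); (1, 1, 1, 1))


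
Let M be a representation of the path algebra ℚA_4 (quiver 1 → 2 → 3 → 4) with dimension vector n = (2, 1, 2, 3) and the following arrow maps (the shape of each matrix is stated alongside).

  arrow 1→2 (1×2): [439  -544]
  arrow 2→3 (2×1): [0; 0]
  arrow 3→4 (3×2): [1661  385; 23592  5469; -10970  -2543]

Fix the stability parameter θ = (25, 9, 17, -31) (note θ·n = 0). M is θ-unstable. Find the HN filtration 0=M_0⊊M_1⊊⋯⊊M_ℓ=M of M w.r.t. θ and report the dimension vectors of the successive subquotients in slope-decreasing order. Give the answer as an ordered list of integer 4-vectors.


Barcode: M ≅ I[1,1], I[1,2], I[3,4]^2, I[4,4]. HN layers by μ_θ (4 steps, strictly decreasing):
  μ^(1)=25; μ^(2)=17; μ^(3)=-7; μ^(4)=-31

((1, 0, 0, 0); (1, 1, 0, 0); (0, 0, 2, 2); (0, 0, 0, 1))


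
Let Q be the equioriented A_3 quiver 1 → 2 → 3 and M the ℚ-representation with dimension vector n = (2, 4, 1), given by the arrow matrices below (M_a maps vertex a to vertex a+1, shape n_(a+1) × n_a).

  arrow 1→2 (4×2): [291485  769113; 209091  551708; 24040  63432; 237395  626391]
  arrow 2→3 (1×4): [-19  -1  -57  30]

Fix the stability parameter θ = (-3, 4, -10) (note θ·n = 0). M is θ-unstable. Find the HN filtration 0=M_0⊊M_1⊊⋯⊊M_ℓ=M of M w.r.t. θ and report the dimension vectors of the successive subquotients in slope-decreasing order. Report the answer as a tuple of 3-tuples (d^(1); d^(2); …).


Interval decomposition of M: I[1,2], I[1,3], I[2,2]^2.
HN type (ℓ=2): μ^(1)=4; μ^(2)=-3

((0, 3, 0); (2, 1, 1))


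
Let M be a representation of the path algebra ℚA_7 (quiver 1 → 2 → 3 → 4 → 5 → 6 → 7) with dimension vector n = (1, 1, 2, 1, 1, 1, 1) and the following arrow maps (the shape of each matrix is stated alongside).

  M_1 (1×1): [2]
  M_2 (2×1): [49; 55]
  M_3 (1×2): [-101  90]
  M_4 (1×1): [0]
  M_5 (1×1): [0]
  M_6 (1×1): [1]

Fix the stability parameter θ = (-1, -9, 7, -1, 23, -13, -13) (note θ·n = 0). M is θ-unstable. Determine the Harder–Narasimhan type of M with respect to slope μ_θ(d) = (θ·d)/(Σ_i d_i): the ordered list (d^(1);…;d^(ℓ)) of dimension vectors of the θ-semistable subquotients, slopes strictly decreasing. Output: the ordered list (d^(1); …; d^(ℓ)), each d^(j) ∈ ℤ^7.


Barcode: M ≅ I[1,4], I[3,3], I[5,5], I[6,7]. HN layers by μ_θ (5 steps, strictly decreasing):
  μ^(1)=23; μ^(2)=7; μ^(3)=3; μ^(4)=-5; μ^(5)=-13

((0, 0, 0, 0, 1, 0, 0); (0, 0, 1, 0, 0, 0, 0); (0, 0, 1, 1, 0, 0, 0); (1, 1, 0, 0, 0, 0, 0); (0, 0, 0, 0, 0, 1, 1))


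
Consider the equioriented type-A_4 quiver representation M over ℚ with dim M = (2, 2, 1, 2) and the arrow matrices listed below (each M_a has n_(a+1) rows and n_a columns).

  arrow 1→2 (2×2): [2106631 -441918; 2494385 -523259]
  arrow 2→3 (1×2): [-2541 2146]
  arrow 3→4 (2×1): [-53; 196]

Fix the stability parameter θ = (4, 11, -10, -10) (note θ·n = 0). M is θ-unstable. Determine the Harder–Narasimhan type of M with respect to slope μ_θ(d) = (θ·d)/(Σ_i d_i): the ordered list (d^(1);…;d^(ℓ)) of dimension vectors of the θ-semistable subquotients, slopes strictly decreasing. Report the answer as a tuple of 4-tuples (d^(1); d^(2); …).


Barcode: M ≅ I[1,2], I[1,4], I[4,4]. HN layers by μ_θ (4 steps, strictly decreasing):
  μ^(1)=11; μ^(2)=4; μ^(3)=-5/4; μ^(4)=-10

((0, 1, 0, 0); (1, 0, 0, 0); (1, 1, 1, 1); (0, 0, 0, 1))


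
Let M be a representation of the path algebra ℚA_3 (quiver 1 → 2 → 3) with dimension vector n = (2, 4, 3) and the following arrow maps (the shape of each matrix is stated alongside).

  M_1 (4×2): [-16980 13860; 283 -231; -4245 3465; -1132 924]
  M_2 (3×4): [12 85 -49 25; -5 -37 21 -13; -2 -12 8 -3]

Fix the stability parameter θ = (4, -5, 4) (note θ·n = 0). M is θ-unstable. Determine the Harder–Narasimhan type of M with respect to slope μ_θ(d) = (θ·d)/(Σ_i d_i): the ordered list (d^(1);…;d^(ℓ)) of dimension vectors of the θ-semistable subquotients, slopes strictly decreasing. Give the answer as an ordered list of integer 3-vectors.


Barcode: M ≅ I[1,1], I[1,2], I[2,3]^3. HN layers by μ_θ (3 steps, strictly decreasing):
  μ^(1)=4; μ^(2)=-1/2; μ^(3)=-5

((1, 0, 3); (1, 1, 0); (0, 3, 0))


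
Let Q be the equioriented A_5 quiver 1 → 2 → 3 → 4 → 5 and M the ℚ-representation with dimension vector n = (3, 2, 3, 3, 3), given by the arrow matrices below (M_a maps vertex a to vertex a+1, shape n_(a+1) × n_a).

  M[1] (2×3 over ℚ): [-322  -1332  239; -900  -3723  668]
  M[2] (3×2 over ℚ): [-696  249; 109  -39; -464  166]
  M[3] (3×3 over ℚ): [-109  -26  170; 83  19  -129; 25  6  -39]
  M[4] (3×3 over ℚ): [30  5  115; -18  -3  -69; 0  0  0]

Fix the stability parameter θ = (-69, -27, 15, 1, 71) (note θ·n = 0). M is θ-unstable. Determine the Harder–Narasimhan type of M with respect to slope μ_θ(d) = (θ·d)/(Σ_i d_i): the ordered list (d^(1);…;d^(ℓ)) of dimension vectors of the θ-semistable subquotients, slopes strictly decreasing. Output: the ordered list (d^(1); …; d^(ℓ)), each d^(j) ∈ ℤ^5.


Via rank(M_{q-1}∘⋯∘M_p): M ≅ I[1,1], I[1,4], I[1,5], I[3,4], I[5,5]^2.
μ_θ-semistable layers: μ^(1)=71; μ^(2)=8; μ^(3)=-27; μ^(4)=-69

((0, 0, 0, 0, 3); (0, 0, 3, 3, 0); (0, 2, 0, 0, 0); (3, 0, 0, 0, 0))


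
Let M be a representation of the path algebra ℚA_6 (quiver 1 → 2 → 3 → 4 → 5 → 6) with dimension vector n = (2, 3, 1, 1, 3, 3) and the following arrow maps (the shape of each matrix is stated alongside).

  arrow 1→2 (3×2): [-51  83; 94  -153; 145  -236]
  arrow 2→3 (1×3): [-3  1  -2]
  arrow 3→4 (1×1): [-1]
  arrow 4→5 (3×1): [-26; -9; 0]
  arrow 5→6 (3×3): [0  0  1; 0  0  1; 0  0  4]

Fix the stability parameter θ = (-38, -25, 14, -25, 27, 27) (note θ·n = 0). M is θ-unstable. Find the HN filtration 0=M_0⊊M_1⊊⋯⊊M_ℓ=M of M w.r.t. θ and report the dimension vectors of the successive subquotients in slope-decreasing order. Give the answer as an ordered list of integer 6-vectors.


Via rank(M_{q-1}∘⋯∘M_p): M ≅ I[1,2], I[1,5], I[2,2], I[5,5], I[5,6], I[6,6]^2.
μ_θ-semistable layers: μ^(1)=27; μ^(2)=-11/2; μ^(3)=-25; μ^(4)=-38

((0, 0, 0, 0, 3, 3); (0, 0, 1, 1, 0, 0); (0, 3, 0, 0, 0, 0); (2, 0, 0, 0, 0, 0))


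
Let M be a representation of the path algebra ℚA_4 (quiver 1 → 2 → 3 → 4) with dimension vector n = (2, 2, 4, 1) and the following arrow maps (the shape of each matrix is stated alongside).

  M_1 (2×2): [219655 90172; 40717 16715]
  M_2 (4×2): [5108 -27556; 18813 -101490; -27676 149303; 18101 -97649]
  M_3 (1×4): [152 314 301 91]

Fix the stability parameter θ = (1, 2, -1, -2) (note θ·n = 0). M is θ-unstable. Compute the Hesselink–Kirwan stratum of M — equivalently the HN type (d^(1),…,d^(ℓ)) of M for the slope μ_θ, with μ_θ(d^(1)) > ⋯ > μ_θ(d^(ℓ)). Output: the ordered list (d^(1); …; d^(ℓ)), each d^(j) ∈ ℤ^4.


Barcode: M ≅ I[1,3], I[1,4], I[3,3]^2. HN layers by μ_θ (3 steps, strictly decreasing):
  μ^(1)=2/3; μ^(2)=0; μ^(3)=-1

((1, 1, 1, 0); (1, 1, 1, 1); (0, 0, 2, 0))


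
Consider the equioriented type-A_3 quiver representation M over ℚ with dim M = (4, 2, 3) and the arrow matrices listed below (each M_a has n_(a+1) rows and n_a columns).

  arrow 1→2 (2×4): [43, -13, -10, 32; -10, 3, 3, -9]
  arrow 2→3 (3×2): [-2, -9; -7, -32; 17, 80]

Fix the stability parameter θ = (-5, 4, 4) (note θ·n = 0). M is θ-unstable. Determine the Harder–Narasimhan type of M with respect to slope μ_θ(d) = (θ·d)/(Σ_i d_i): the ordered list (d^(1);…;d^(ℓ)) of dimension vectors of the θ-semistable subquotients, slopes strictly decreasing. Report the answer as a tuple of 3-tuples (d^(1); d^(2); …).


Via rank(M_{q-1}∘⋯∘M_p): M ≅ I[1,1]^2, I[1,3]^2, I[3,3].
μ_θ-semistable layers: μ^(1)=4; μ^(2)=-5

((0, 2, 3); (4, 0, 0))


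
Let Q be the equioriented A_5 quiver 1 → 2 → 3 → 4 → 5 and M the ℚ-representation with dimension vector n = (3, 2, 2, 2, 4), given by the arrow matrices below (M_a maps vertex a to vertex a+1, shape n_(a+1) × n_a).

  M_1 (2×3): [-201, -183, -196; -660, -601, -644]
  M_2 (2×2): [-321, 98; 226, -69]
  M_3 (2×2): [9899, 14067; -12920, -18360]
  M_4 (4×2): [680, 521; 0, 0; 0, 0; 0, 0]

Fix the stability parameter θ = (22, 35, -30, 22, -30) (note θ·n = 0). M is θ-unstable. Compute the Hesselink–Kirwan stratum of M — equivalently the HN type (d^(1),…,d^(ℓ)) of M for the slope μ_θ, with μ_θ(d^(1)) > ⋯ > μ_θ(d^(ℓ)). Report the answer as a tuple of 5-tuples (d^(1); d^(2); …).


Barcode: M ≅ I[1,1], I[1,3], I[1,4], I[4,5], I[5,5]^3. HN layers by μ_θ (4 steps, strictly decreasing):
  μ^(1)=22; μ^(2)=9; μ^(3)=-4; μ^(4)=-30

((1, 0, 0, 1, 0); (2, 2, 2, 0, 0); (0, 0, 0, 1, 1); (0, 0, 0, 0, 3))


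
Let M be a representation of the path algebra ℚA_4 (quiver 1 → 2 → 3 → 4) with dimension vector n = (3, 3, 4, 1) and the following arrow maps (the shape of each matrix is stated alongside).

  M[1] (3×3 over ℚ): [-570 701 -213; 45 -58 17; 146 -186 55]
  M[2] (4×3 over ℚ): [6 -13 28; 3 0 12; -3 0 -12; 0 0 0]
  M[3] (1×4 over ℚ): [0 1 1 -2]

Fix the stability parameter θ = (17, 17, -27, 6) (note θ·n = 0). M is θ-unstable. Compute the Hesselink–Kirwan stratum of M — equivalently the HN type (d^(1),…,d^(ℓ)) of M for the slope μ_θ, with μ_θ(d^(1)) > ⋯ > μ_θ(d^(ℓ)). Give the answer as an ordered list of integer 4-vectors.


Barcode: M ≅ I[1,2], I[1,3]^2, I[3,3], I[3,4]. HN layers by μ_θ (4 steps, strictly decreasing):
  μ^(1)=17; μ^(2)=6; μ^(3)=7/3; μ^(4)=-27

((1, 1, 0, 0); (0, 0, 0, 1); (2, 2, 2, 0); (0, 0, 2, 0))


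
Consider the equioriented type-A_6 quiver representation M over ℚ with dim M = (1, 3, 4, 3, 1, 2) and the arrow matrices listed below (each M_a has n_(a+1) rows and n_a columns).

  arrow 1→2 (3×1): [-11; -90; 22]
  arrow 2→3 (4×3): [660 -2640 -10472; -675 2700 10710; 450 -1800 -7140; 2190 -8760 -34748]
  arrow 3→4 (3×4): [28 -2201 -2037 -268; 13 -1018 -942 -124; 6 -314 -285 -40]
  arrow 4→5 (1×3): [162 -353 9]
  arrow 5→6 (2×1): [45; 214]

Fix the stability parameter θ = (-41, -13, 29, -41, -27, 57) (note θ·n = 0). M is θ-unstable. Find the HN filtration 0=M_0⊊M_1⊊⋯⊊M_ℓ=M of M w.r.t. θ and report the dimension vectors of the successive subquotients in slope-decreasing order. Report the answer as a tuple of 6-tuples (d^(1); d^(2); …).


Interval decomposition of M: I[1,4], I[2,2]^2, I[3,3], I[3,4], I[3,6], I[6,6].
HN type (ℓ=5): μ^(1)=57; μ^(2)=29; μ^(3)=-6; μ^(4)=-13; μ^(5)=-41

((0, 0, 0, 0, 0, 2); (0, 0, 1, 0, 0, 0); (0, 0, 2, 2, 0, 0); (0, 3, 1, 1, 1, 0); (1, 0, 0, 0, 0, 0))


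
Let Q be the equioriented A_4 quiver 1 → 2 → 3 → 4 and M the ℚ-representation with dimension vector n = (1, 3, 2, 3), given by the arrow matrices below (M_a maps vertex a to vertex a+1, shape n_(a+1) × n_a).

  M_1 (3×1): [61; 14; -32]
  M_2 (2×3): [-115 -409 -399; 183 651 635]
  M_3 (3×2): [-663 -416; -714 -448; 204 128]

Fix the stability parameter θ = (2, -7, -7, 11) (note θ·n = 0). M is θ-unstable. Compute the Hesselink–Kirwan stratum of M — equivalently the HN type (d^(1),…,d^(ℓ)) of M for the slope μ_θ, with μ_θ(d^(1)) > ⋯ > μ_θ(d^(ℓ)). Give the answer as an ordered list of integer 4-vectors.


Barcode: M ≅ I[1,4], I[2,2], I[2,3], I[4,4]^2. HN layers by μ_θ (3 steps, strictly decreasing):
  μ^(1)=11; μ^(2)=-4; μ^(3)=-7

((0, 0, 0, 3); (1, 1, 1, 0); (0, 2, 1, 0))


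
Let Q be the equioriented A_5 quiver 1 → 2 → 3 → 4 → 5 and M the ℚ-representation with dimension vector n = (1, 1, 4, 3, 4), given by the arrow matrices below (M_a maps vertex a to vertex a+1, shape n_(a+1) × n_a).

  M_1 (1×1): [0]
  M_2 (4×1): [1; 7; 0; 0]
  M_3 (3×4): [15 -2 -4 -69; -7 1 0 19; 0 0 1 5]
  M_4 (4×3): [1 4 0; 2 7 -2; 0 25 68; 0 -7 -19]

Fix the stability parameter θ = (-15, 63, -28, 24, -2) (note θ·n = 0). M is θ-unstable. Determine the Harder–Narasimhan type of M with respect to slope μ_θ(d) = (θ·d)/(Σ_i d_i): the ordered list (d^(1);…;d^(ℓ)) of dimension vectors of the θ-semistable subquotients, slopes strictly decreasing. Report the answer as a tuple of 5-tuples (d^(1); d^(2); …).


Interval decomposition of M: I[1,1], I[2,5], I[3,3], I[3,5]^2, I[5,5].
HN type (ℓ=5): μ^(1)=57/4; μ^(2)=11; μ^(3)=-2; μ^(4)=-15; μ^(5)=-28

((0, 1, 1, 1, 1); (0, 0, 0, 2, 2); (0, 0, 0, 0, 1); (1, 0, 0, 0, 0); (0, 0, 3, 0, 0))


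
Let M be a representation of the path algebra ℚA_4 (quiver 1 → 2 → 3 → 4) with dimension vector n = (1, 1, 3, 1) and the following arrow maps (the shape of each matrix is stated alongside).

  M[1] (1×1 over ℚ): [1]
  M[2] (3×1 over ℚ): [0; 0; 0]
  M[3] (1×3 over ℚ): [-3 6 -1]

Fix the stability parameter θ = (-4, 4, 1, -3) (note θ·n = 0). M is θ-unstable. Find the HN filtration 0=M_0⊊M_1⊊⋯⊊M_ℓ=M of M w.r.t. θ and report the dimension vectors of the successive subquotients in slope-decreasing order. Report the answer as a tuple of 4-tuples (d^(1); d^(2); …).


Via rank(M_{q-1}∘⋯∘M_p): M ≅ I[1,2], I[3,3]^2, I[3,4].
μ_θ-semistable layers: μ^(1)=4; μ^(2)=1; μ^(3)=-1; μ^(4)=-4

((0, 1, 0, 0); (0, 0, 2, 0); (0, 0, 1, 1); (1, 0, 0, 0))


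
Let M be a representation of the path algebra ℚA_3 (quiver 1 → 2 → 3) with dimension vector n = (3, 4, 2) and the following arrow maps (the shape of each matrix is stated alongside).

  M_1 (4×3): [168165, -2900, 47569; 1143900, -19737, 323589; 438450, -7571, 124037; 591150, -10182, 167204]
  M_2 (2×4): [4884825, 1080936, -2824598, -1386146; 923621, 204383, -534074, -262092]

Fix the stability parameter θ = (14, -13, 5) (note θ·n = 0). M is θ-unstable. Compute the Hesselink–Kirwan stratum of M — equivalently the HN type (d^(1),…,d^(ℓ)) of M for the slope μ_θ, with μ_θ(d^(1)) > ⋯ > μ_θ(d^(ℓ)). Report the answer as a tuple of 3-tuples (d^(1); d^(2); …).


Via rank(M_{q-1}∘⋯∘M_p): M ≅ I[1,1], I[1,3]^2, I[2,2]^2.
μ_θ-semistable layers: μ^(1)=14; μ^(2)=5; μ^(3)=1/2; μ^(4)=-13

((1, 0, 0); (0, 0, 2); (2, 2, 0); (0, 2, 0))


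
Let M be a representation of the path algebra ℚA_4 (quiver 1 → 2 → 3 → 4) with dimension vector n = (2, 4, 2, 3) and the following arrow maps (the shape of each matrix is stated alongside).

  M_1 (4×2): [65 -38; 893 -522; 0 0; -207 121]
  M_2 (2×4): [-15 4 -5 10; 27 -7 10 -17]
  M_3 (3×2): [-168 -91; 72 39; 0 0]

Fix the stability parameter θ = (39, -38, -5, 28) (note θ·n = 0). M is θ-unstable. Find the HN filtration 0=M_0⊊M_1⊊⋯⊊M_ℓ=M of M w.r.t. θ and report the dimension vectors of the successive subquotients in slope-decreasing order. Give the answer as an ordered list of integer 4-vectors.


Interval decomposition of M: I[1,3], I[1,4], I[2,2]^2, I[4,4]^2.
HN type (ℓ=3): μ^(1)=28; μ^(2)=-4/3; μ^(3)=-38

((0, 0, 0, 3); (2, 2, 2, 0); (0, 2, 0, 0))


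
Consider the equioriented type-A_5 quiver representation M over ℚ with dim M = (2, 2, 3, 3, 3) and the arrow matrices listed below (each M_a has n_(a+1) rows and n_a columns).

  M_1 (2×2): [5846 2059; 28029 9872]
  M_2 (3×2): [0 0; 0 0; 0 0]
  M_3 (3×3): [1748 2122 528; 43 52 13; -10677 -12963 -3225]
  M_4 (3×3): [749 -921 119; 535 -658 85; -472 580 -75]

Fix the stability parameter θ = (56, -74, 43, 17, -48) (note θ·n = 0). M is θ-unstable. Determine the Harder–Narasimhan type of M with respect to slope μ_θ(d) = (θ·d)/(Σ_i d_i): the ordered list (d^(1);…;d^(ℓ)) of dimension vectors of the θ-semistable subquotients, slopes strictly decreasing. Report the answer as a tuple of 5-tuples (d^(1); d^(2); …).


Via rank(M_{q-1}∘⋯∘M_p): M ≅ I[1,2]^2, I[3,3], I[3,5]^2, I[4,5].
μ_θ-semistable layers: μ^(1)=43; μ^(2)=4; μ^(3)=-9; μ^(4)=-31/2

((0, 0, 1, 0, 0); (0, 0, 2, 2, 2); (2, 2, 0, 0, 0); (0, 0, 0, 1, 1))


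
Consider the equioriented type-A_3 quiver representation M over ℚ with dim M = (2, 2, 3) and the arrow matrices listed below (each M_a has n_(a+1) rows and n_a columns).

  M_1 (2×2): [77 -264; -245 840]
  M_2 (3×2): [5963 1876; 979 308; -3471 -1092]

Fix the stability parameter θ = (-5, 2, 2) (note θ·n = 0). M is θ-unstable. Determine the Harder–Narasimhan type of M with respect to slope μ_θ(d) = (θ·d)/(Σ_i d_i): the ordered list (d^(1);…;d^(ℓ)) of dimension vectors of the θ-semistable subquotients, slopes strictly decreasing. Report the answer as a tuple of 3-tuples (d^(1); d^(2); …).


Interval decomposition of M: I[1,1], I[1,3], I[2,2], I[3,3]^2.
HN type (ℓ=2): μ^(1)=2; μ^(2)=-5

((0, 2, 3); (2, 0, 0))


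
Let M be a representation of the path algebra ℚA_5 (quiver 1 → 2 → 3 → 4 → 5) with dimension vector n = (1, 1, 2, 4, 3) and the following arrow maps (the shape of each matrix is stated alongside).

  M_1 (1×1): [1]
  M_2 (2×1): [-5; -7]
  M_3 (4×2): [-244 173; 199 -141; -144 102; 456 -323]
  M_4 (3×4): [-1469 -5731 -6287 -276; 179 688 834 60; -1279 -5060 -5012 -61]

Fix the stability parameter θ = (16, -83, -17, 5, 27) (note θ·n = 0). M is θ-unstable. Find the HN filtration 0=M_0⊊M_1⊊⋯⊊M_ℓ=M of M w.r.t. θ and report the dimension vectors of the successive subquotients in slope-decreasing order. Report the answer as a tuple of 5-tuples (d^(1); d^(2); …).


Interval decomposition of M: I[1,5], I[3,5], I[4,4], I[4,5].
HN type (ℓ=4): μ^(1)=27; μ^(2)=5; μ^(3)=-17; μ^(4)=-67/2

((0, 0, 0, 0, 3); (0, 0, 0, 4, 0); (0, 0, 2, 0, 0); (1, 1, 0, 0, 0))


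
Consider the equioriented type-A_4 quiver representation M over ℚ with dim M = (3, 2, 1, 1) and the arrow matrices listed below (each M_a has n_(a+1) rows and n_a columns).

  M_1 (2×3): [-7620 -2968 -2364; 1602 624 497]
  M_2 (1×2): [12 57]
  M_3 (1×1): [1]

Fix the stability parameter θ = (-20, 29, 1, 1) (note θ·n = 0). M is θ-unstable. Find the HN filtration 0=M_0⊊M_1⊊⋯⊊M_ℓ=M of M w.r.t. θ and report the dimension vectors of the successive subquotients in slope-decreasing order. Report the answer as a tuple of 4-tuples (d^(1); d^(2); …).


Via rank(M_{q-1}∘⋯∘M_p): M ≅ I[1,1], I[1,2], I[1,4].
μ_θ-semistable layers: μ^(1)=29; μ^(2)=31/3; μ^(3)=-20

((0, 1, 0, 0); (0, 1, 1, 1); (3, 0, 0, 0))


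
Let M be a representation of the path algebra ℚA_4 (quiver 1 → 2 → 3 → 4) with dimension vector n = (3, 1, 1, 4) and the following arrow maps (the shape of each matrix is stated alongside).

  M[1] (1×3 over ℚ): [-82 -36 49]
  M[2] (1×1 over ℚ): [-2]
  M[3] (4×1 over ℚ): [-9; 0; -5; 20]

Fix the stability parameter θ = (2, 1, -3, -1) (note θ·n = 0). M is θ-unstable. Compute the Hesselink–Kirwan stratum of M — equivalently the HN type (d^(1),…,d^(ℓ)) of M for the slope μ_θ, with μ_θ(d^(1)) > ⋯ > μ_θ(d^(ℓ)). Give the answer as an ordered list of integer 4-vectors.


Interval decomposition of M: I[1,1]^2, I[1,4], I[4,4]^3.
HN type (ℓ=3): μ^(1)=2; μ^(2)=-1/4; μ^(3)=-1

((2, 0, 0, 0); (1, 1, 1, 1); (0, 0, 0, 3))


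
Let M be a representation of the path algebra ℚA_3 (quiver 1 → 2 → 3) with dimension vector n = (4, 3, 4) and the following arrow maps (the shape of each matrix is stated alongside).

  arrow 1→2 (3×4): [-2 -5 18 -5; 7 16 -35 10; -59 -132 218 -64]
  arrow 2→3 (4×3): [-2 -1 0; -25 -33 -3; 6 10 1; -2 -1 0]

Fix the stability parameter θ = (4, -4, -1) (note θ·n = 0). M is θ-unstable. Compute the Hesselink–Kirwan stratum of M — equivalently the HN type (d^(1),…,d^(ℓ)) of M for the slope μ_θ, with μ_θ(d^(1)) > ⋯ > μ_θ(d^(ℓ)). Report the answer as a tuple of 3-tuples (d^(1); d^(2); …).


Via rank(M_{q-1}∘⋯∘M_p): M ≅ I[1,1], I[1,3]^3, I[3,3].
μ_θ-semistable layers: μ^(1)=4; μ^(2)=-1/3; μ^(3)=-1

((1, 0, 0); (3, 3, 3); (0, 0, 1))


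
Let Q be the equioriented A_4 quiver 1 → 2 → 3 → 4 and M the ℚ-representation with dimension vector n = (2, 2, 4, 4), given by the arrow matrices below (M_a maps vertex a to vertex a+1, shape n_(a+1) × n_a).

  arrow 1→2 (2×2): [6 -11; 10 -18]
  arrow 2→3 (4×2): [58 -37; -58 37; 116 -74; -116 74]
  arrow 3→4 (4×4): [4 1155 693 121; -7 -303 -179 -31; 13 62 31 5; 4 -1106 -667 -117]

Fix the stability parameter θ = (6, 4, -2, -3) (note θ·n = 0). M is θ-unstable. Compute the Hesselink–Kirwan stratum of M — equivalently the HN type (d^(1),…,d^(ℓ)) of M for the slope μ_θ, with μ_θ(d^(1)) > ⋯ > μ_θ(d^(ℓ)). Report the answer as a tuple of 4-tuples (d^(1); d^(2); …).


Via rank(M_{q-1}∘⋯∘M_p): M ≅ I[1,2], I[1,4], I[3,3], I[3,4]^2, I[4,4].
μ_θ-semistable layers: μ^(1)=5; μ^(2)=5/4; μ^(3)=-2; μ^(4)=-5/2; μ^(5)=-3

((1, 1, 0, 0); (1, 1, 1, 1); (0, 0, 1, 0); (0, 0, 2, 2); (0, 0, 0, 1))


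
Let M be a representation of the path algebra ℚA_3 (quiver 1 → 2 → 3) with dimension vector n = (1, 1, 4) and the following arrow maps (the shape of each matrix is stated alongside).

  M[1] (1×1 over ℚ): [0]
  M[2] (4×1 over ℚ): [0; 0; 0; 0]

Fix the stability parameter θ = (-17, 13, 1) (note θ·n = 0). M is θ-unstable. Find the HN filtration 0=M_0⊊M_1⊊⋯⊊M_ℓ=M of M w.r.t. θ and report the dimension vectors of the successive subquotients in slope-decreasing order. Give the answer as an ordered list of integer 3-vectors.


Barcode: M ≅ I[1,1], I[2,2], I[3,3]^4. HN layers by μ_θ (3 steps, strictly decreasing):
  μ^(1)=13; μ^(2)=1; μ^(3)=-17

((0, 1, 0); (0, 0, 4); (1, 0, 0))


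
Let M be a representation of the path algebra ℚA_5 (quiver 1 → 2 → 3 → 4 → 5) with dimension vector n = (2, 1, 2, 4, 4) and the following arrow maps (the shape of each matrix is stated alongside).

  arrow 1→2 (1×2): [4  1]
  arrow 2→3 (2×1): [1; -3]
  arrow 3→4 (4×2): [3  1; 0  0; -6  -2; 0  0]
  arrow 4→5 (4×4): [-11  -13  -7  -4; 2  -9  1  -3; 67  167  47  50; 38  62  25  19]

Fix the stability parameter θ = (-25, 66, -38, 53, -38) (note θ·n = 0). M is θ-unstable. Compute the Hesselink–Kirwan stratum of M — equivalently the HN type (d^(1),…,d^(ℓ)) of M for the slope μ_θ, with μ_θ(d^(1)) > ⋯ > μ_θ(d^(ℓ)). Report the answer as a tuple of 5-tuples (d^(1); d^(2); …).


Interval decomposition of M: I[1,1], I[1,3], I[3,5], I[4,5]^3.
HN type (ℓ=4): μ^(1)=14; μ^(2)=15/2; μ^(3)=-25; μ^(4)=-38

((0, 1, 1, 0, 0); (0, 0, 0, 4, 4); (2, 0, 0, 0, 0); (0, 0, 1, 0, 0))


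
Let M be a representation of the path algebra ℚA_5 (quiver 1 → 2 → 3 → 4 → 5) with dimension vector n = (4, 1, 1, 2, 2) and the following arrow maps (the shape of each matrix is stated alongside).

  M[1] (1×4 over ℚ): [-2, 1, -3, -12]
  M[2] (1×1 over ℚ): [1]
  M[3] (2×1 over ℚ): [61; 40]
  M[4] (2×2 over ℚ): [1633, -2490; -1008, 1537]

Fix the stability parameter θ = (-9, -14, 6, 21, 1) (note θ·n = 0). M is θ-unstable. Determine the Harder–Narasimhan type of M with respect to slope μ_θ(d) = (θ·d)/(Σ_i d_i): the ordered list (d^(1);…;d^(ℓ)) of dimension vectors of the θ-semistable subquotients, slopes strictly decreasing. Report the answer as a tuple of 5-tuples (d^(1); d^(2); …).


Barcode: M ≅ I[1,1]^3, I[1,5], I[4,5]. HN layers by μ_θ (4 steps, strictly decreasing):
  μ^(1)=11; μ^(2)=6; μ^(3)=-9; μ^(4)=-23/2

((0, 0, 0, 2, 2); (0, 0, 1, 0, 0); (3, 0, 0, 0, 0); (1, 1, 0, 0, 0))


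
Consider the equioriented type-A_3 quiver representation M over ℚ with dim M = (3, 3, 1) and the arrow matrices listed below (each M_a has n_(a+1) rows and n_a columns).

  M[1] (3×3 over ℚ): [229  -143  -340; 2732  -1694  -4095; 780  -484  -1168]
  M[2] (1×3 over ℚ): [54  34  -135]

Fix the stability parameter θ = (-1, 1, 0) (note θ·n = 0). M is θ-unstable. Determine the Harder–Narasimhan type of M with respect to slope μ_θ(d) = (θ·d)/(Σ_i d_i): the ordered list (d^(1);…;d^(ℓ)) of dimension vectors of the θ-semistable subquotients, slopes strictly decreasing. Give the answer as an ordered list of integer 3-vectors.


Barcode: M ≅ I[1,1], I[1,2], I[1,3], I[2,2]. HN layers by μ_θ (3 steps, strictly decreasing):
  μ^(1)=1; μ^(2)=1/2; μ^(3)=-1

((0, 2, 0); (0, 1, 1); (3, 0, 0))


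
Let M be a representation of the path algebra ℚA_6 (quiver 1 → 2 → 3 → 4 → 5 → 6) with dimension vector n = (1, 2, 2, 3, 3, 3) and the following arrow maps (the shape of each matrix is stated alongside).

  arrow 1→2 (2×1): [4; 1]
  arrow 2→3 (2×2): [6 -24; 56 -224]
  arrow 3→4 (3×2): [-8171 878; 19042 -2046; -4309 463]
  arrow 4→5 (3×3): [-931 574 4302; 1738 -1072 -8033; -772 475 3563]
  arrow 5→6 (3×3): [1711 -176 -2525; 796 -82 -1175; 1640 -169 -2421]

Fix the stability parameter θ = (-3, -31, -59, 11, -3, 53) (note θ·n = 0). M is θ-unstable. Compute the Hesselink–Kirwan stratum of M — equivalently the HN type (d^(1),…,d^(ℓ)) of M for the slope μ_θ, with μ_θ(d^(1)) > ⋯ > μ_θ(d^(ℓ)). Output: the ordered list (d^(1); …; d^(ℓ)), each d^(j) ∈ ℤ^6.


Barcode: M ≅ I[1,2], I[2,6], I[3,6], I[4,6]. HN layers by μ_θ (5 steps, strictly decreasing):
  μ^(1)=53; μ^(2)=4; μ^(3)=-17; μ^(4)=-45; μ^(5)=-59

((0, 0, 0, 0, 0, 3); (0, 0, 0, 3, 3, 0); (1, 1, 0, 0, 0, 0); (0, 1, 1, 0, 0, 0); (0, 0, 1, 0, 0, 0))


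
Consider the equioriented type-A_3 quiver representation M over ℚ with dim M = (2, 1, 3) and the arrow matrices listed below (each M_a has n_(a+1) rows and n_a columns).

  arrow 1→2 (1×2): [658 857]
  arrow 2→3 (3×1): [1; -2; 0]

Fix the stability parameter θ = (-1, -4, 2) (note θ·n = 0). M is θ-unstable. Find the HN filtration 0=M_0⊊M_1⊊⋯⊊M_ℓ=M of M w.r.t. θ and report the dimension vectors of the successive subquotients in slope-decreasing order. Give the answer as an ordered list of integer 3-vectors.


Via rank(M_{q-1}∘⋯∘M_p): M ≅ I[1,1], I[1,3], I[3,3]^2.
μ_θ-semistable layers: μ^(1)=2; μ^(2)=-1; μ^(3)=-5/2

((0, 0, 3); (1, 0, 0); (1, 1, 0))


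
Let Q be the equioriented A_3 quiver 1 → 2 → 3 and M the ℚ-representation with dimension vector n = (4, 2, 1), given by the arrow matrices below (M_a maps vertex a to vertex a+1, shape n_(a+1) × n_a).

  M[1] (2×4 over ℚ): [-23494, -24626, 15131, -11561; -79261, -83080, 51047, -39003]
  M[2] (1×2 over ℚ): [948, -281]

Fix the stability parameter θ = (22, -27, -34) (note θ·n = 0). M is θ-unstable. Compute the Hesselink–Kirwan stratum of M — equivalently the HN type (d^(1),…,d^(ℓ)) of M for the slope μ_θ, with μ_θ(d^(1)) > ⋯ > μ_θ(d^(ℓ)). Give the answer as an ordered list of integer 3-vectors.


Interval decomposition of M: I[1,1]^2, I[1,2], I[1,3].
HN type (ℓ=3): μ^(1)=22; μ^(2)=-5/2; μ^(3)=-13

((2, 0, 0); (1, 1, 0); (1, 1, 1))
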